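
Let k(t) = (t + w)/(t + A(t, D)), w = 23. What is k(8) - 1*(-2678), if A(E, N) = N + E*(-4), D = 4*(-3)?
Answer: 96377/36 ≈ 2677.1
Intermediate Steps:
D = -12
A(E, N) = N - 4*E
k(t) = (23 + t)/(-12 - 3*t) (k(t) = (t + 23)/(t + (-12 - 4*t)) = (23 + t)/(-12 - 3*t))
k(8) - 1*(-2678) = (-23 - 1*8)/(3*(4 + 8)) - 1*(-2678) = (⅓)*(-23 - 8)/12 + 2678 = (⅓)*(1/12)*(-31) + 2678 = -31/36 + 2678 = 96377/36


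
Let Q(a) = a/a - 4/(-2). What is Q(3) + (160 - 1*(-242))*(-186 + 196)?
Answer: 4023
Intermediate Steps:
Q(a) = 3 (Q(a) = 1 - 4*(-½) = 1 + 2 = 3)
Q(3) + (160 - 1*(-242))*(-186 + 196) = 3 + (160 - 1*(-242))*(-186 + 196) = 3 + (160 + 242)*10 = 3 + 402*10 = 3 + 4020 = 4023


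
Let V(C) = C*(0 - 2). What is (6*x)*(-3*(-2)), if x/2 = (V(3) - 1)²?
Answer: 3528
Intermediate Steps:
V(C) = -2*C (V(C) = C*(-2) = -2*C)
x = 98 (x = 2*(-2*3 - 1)² = 2*(-6 - 1)² = 2*(-7)² = 2*49 = 98)
(6*x)*(-3*(-2)) = (6*98)*(-3*(-2)) = 588*6 = 3528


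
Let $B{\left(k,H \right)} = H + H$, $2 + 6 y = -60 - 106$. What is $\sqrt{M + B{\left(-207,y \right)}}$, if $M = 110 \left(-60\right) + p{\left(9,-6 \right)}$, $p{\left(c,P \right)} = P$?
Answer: $i \sqrt{6662} \approx 81.621 i$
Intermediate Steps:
$y = -28$ ($y = - \frac{1}{3} + \frac{-60 - 106}{6} = - \frac{1}{3} + \frac{1}{6} \left(-166\right) = - \frac{1}{3} - \frac{83}{3} = -28$)
$M = -6606$ ($M = 110 \left(-60\right) - 6 = -6600 - 6 = -6606$)
$B{\left(k,H \right)} = 2 H$
$\sqrt{M + B{\left(-207,y \right)}} = \sqrt{-6606 + 2 \left(-28\right)} = \sqrt{-6606 - 56} = \sqrt{-6662} = i \sqrt{6662}$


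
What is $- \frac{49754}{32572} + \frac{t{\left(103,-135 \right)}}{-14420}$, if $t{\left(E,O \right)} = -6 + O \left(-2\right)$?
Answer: $- \frac{90756461}{58711030} \approx -1.5458$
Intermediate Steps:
$t{\left(E,O \right)} = -6 - 2 O$
$- \frac{49754}{32572} + \frac{t{\left(103,-135 \right)}}{-14420} = - \frac{49754}{32572} + \frac{-6 - -270}{-14420} = \left(-49754\right) \frac{1}{32572} + \left(-6 + 270\right) \left(- \frac{1}{14420}\right) = - \frac{24877}{16286} + 264 \left(- \frac{1}{14420}\right) = - \frac{24877}{16286} - \frac{66}{3605} = - \frac{90756461}{58711030}$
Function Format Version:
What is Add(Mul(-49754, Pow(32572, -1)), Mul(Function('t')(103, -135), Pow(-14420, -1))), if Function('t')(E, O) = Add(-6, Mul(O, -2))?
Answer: Rational(-90756461, 58711030) ≈ -1.5458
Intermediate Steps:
Function('t')(E, O) = Add(-6, Mul(-2, O))
Add(Mul(-49754, Pow(32572, -1)), Mul(Function('t')(103, -135), Pow(-14420, -1))) = Add(Mul(-49754, Pow(32572, -1)), Mul(Add(-6, Mul(-2, -135)), Pow(-14420, -1))) = Add(Mul(-49754, Rational(1, 32572)), Mul(Add(-6, 270), Rational(-1, 14420))) = Add(Rational(-24877, 16286), Mul(264, Rational(-1, 14420))) = Add(Rational(-24877, 16286), Rational(-66, 3605)) = Rational(-90756461, 58711030)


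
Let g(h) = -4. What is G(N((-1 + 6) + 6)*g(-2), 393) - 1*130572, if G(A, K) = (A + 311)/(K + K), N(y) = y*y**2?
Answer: -34211535/262 ≈ -1.3058e+5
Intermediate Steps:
N(y) = y**3
G(A, K) = (311 + A)/(2*K) (G(A, K) = (311 + A)/((2*K)) = (311 + A)*(1/(2*K)) = (311 + A)/(2*K))
G(N((-1 + 6) + 6)*g(-2), 393) - 1*130572 = (1/2)*(311 + ((-1 + 6) + 6)**3*(-4))/393 - 1*130572 = (1/2)*(1/393)*(311 + (5 + 6)**3*(-4)) - 130572 = (1/2)*(1/393)*(311 + 11**3*(-4)) - 130572 = (1/2)*(1/393)*(311 + 1331*(-4)) - 130572 = (1/2)*(1/393)*(311 - 5324) - 130572 = (1/2)*(1/393)*(-5013) - 130572 = -1671/262 - 130572 = -34211535/262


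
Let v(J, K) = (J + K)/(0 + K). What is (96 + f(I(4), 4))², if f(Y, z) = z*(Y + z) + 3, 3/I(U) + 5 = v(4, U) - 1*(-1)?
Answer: 11881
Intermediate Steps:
v(J, K) = (J + K)/K
I(U) = 3/(-4 + (4 + U)/U) (I(U) = 3/(-5 + ((4 + U)/U - 1*(-1))) = 3/(-5 + ((4 + U)/U + 1)) = 3/(-5 + (1 + (4 + U)/U)) = 3/(-4 + (4 + U)/U))
f(Y, z) = 3 + z*(Y + z)
(96 + f(I(4), 4))² = (96 + (3 + 4² - 3*4/(-4 + 3*4)*4))² = (96 + (3 + 16 - 3*4/(-4 + 12)*4))² = (96 + (3 + 16 - 3*4/8*4))² = (96 + (3 + 16 - 3*4*⅛*4))² = (96 + (3 + 16 - 3/2*4))² = (96 + (3 + 16 - 6))² = (96 + 13)² = 109² = 11881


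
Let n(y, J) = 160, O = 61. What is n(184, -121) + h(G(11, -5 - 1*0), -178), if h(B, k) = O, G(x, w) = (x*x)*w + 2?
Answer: 221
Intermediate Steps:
G(x, w) = 2 + w*x**2 (G(x, w) = x**2*w + 2 = w*x**2 + 2 = 2 + w*x**2)
h(B, k) = 61
n(184, -121) + h(G(11, -5 - 1*0), -178) = 160 + 61 = 221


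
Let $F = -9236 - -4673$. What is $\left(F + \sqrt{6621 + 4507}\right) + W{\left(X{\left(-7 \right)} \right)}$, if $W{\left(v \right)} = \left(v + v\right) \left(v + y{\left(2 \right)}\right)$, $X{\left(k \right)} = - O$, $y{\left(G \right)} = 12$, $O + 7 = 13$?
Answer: $-4635 + 2 \sqrt{2782} \approx -4529.5$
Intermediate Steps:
$O = 6$ ($O = -7 + 13 = 6$)
$X{\left(k \right)} = -6$ ($X{\left(k \right)} = \left(-1\right) 6 = -6$)
$F = -4563$ ($F = -9236 + 4673 = -4563$)
$W{\left(v \right)} = 2 v \left(12 + v\right)$ ($W{\left(v \right)} = \left(v + v\right) \left(v + 12\right) = 2 v \left(12 + v\right)$)
$\left(F + \sqrt{6621 + 4507}\right) + W{\left(X{\left(-7 \right)} \right)} = \left(-4563 + \sqrt{6621 + 4507}\right) + 2 \left(-6\right) \left(12 - 6\right) = \left(-4563 + \sqrt{11128}\right) + 2 \left(-6\right) 6 = \left(-4563 + 2 \sqrt{2782}\right) - 72 = -4635 + 2 \sqrt{2782}$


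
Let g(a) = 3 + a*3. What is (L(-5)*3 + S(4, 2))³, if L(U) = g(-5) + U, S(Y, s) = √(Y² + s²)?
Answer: -135711 + 15646*√5 ≈ -1.0073e+5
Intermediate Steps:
g(a) = 3 + 3*a
L(U) = -12 + U (L(U) = (3 + 3*(-5)) + U = (3 - 15) + U = -12 + U)
(L(-5)*3 + S(4, 2))³ = ((-12 - 5)*3 + √(4² + 2²))³ = (-17*3 + √(16 + 4))³ = (-51 + √20)³ = (-51 + 2*√5)³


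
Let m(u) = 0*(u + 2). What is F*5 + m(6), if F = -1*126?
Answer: -630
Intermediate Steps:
m(u) = 0 (m(u) = 0*(2 + u) = 0)
F = -126
F*5 + m(6) = -126*5 + 0 = -630 + 0 = -630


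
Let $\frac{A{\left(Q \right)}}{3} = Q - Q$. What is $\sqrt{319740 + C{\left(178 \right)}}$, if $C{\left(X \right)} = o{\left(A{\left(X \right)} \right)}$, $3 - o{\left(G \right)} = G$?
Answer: $3 \sqrt{35527} \approx 565.46$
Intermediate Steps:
$A{\left(Q \right)} = 0$ ($A{\left(Q \right)} = 3 \left(Q - Q\right) = 3 \cdot 0 = 0$)
$o{\left(G \right)} = 3 - G$
$C{\left(X \right)} = 3$ ($C{\left(X \right)} = 3 - 0 = 3 + 0 = 3$)
$\sqrt{319740 + C{\left(178 \right)}} = \sqrt{319740 + 3} = \sqrt{319743} = 3 \sqrt{35527}$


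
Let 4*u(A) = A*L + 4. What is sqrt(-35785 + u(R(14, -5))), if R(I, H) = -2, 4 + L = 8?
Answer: I*sqrt(35786) ≈ 189.17*I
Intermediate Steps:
L = 4 (L = -4 + 8 = 4)
u(A) = 1 + A (u(A) = (A*4 + 4)/4 = (4*A + 4)/4 = (4 + 4*A)/4 = 1 + A)
sqrt(-35785 + u(R(14, -5))) = sqrt(-35785 + (1 - 2)) = sqrt(-35785 - 1) = sqrt(-35786) = I*sqrt(35786)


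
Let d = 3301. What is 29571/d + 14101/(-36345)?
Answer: 1028210594/119974845 ≈ 8.5702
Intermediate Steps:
29571/d + 14101/(-36345) = 29571/3301 + 14101/(-36345) = 29571*(1/3301) + 14101*(-1/36345) = 29571/3301 - 14101/36345 = 1028210594/119974845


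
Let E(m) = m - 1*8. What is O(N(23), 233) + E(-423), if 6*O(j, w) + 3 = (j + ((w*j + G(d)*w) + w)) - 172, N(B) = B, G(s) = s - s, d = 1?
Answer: 1427/3 ≈ 475.67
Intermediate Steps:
G(s) = 0
E(m) = -8 + m (E(m) = m - 8 = -8 + m)
O(j, w) = -175/6 + j/6 + w/6 + j*w/6 (O(j, w) = -1/2 + ((j + ((w*j + 0*w) + w)) - 172)/6 = -1/2 + ((j + ((j*w + 0) + w)) - 172)/6 = -1/2 + ((j + (j*w + w)) - 172)/6 = -1/2 + ((j + (w + j*w)) - 172)/6 = -1/2 + ((j + w + j*w) - 172)/6 = -1/2 + (-172 + j + w + j*w)/6 = -1/2 + (-86/3 + j/6 + w/6 + j*w/6) = -175/6 + j/6 + w/6 + j*w/6)
O(N(23), 233) + E(-423) = (-175/6 + (1/6)*23 + (1/6)*233 + (1/6)*23*233) + (-8 - 423) = (-175/6 + 23/6 + 233/6 + 5359/6) - 431 = 2720/3 - 431 = 1427/3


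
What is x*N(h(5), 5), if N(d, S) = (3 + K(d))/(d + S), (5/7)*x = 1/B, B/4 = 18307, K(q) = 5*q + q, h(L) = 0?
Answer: 21/1830700 ≈ 1.1471e-5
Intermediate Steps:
K(q) = 6*q
B = 73228 (B = 4*18307 = 73228)
x = 7/366140 (x = (7/5)/73228 = (7/5)*(1/73228) = 7/366140 ≈ 1.9118e-5)
N(d, S) = (3 + 6*d)/(S + d) (N(d, S) = (3 + 6*d)/(d + S) = (3 + 6*d)/(S + d))
x*N(h(5), 5) = 7*(3*(1 + 2*0)/(5 + 0))/366140 = 7*(3*(1 + 0)/5)/366140 = 7*(3*(1/5)*1)/366140 = (7/366140)*(3/5) = 21/1830700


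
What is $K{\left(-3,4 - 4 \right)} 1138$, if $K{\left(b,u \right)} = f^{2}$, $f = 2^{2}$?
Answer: $18208$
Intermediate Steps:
$f = 4$
$K{\left(b,u \right)} = 16$ ($K{\left(b,u \right)} = 4^{2} = 16$)
$K{\left(-3,4 - 4 \right)} 1138 = 16 \cdot 1138 = 18208$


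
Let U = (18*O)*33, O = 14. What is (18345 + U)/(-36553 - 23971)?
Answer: -26661/60524 ≈ -0.44050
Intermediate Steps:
U = 8316 (U = (18*14)*33 = 252*33 = 8316)
(18345 + U)/(-36553 - 23971) = (18345 + 8316)/(-36553 - 23971) = 26661/(-60524) = 26661*(-1/60524) = -26661/60524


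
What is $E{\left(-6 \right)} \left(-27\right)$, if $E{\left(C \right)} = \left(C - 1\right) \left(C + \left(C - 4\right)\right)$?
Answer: $-3024$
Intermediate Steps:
$E{\left(C \right)} = \left(-1 + C\right) \left(-4 + 2 C\right)$ ($E{\left(C \right)} = \left(-1 + C\right) \left(C + \left(-4 + C\right)\right) = \left(-1 + C\right) \left(-4 + 2 C\right)$)
$E{\left(-6 \right)} \left(-27\right) = \left(4 - -36 + 2 \left(-6\right)^{2}\right) \left(-27\right) = \left(4 + 36 + 2 \cdot 36\right) \left(-27\right) = \left(4 + 36 + 72\right) \left(-27\right) = 112 \left(-27\right) = -3024$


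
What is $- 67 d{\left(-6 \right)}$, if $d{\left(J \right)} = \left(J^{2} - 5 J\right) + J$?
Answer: $-4020$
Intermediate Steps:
$d{\left(J \right)} = J^{2} - 4 J$
$- 67 d{\left(-6 \right)} = - 67 \left(- 6 \left(-4 - 6\right)\right) = - 67 \left(\left(-6\right) \left(-10\right)\right) = \left(-67\right) 60 = -4020$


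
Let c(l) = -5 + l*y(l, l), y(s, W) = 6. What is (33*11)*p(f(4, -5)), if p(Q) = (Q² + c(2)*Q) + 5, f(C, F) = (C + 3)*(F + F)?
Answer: 1602645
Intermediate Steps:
f(C, F) = 2*F*(3 + C) (f(C, F) = (3 + C)*(2*F) = 2*F*(3 + C))
c(l) = -5 + 6*l (c(l) = -5 + l*6 = -5 + 6*l)
p(Q) = 5 + Q² + 7*Q (p(Q) = (Q² + (-5 + 6*2)*Q) + 5 = (Q² + (-5 + 12)*Q) + 5 = (Q² + 7*Q) + 5 = 5 + Q² + 7*Q)
(33*11)*p(f(4, -5)) = (33*11)*(5 + (2*(-5)*(3 + 4))² + 7*(2*(-5)*(3 + 4))) = 363*(5 + (2*(-5)*7)² + 7*(2*(-5)*7)) = 363*(5 + (-70)² + 7*(-70)) = 363*(5 + 4900 - 490) = 363*4415 = 1602645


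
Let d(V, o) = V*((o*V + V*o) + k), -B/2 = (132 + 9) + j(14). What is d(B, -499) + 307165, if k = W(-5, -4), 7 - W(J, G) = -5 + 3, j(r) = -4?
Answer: -74621149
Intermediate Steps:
W(J, G) = 9 (W(J, G) = 7 - (-5 + 3) = 7 - 1*(-2) = 7 + 2 = 9)
k = 9
B = -274 (B = -2*((132 + 9) - 4) = -2*(141 - 4) = -2*137 = -274)
d(V, o) = V*(9 + 2*V*o) (d(V, o) = V*((o*V + V*o) + 9) = V*((V*o + V*o) + 9) = V*(2*V*o + 9) = V*(9 + 2*V*o))
d(B, -499) + 307165 = -274*(9 + 2*(-274)*(-499)) + 307165 = -274*(9 + 273452) + 307165 = -274*273461 + 307165 = -74928314 + 307165 = -74621149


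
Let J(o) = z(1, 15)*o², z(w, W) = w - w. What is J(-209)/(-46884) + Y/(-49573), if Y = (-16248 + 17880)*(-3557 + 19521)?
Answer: -26053248/49573 ≈ -525.55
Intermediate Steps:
z(w, W) = 0
J(o) = 0 (J(o) = 0*o² = 0)
Y = 26053248 (Y = 1632*15964 = 26053248)
J(-209)/(-46884) + Y/(-49573) = 0/(-46884) + 26053248/(-49573) = 0*(-1/46884) + 26053248*(-1/49573) = 0 - 26053248/49573 = -26053248/49573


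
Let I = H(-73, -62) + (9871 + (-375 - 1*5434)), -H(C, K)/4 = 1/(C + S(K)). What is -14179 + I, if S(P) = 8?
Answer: -657601/65 ≈ -10117.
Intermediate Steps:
H(C, K) = -4/(8 + C) (H(C, K) = -4/(C + 8) = -4/(8 + C))
I = 264034/65 (I = -4/(8 - 73) + (9871 + (-375 - 1*5434)) = -4/(-65) + (9871 + (-375 - 5434)) = -4*(-1/65) + (9871 - 5809) = 4/65 + 4062 = 264034/65 ≈ 4062.1)
-14179 + I = -14179 + 264034/65 = -657601/65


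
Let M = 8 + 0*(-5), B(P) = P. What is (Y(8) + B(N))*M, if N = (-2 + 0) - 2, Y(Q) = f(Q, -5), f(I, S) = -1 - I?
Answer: -104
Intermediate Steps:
Y(Q) = -1 - Q
N = -4 (N = -2 - 2 = -4)
M = 8 (M = 8 + 0 = 8)
(Y(8) + B(N))*M = ((-1 - 1*8) - 4)*8 = ((-1 - 8) - 4)*8 = (-9 - 4)*8 = -13*8 = -104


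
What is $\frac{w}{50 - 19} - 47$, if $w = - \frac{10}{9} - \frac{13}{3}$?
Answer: $- \frac{13162}{279} \approx -47.176$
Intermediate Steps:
$w = - \frac{49}{9}$ ($w = \left(-10\right) \frac{1}{9} - \frac{13}{3} = - \frac{10}{9} - \frac{13}{3} = - \frac{49}{9} \approx -5.4444$)
$\frac{w}{50 - 19} - 47 = - \frac{49}{9 \left(50 - 19\right)} - 47 = - \frac{49}{9 \cdot 31} - 47 = \left(- \frac{49}{9}\right) \frac{1}{31} - 47 = - \frac{49}{279} - 47 = - \frac{13162}{279}$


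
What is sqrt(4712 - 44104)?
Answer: 4*I*sqrt(2462) ≈ 198.47*I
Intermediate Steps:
sqrt(4712 - 44104) = sqrt(-39392) = 4*I*sqrt(2462)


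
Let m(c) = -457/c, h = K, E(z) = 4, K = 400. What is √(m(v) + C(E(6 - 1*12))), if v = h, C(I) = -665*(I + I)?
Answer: I*√2128457/20 ≈ 72.946*I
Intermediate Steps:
h = 400
C(I) = -1330*I
v = 400
√(m(v) + C(E(6 - 1*12))) = √(-457/400 - 1330*4) = √(-457*1/400 - 5320) = √(-457/400 - 5320) = √(-2128457/400) = I*√2128457/20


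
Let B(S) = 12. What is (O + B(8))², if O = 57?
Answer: 4761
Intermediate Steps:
(O + B(8))² = (57 + 12)² = 69² = 4761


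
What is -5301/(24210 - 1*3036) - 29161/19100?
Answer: -119784019/67403900 ≈ -1.7771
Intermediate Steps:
-5301/(24210 - 1*3036) - 29161/19100 = -5301/(24210 - 3036) - 29161*1/19100 = -5301/21174 - 29161/19100 = -5301*1/21174 - 29161/19100 = -1767/7058 - 29161/19100 = -119784019/67403900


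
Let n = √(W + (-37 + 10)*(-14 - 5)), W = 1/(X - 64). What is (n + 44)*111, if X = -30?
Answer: 4884 + 111*√4532774/94 ≈ 7398.1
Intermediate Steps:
W = -1/94 (W = 1/(-30 - 64) = 1/(-94) = -1/94 ≈ -0.010638)
n = √4532774/94 (n = √(-1/94 + (-37 + 10)*(-14 - 5)) = √(-1/94 - 27*(-19)) = √(-1/94 + 513) = √(48221/94) = √4532774/94 ≈ 22.649)
(n + 44)*111 = (√4532774/94 + 44)*111 = (44 + √4532774/94)*111 = 4884 + 111*√4532774/94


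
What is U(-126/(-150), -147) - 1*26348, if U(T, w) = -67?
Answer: -26415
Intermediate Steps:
U(-126/(-150), -147) - 1*26348 = -67 - 1*26348 = -67 - 26348 = -26415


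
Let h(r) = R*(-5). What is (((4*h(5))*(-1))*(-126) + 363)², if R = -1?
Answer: 8311689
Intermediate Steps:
h(r) = 5 (h(r) = -1*(-5) = 5)
(((4*h(5))*(-1))*(-126) + 363)² = (((4*5)*(-1))*(-126) + 363)² = ((20*(-1))*(-126) + 363)² = (-20*(-126) + 363)² = (2520 + 363)² = 2883² = 8311689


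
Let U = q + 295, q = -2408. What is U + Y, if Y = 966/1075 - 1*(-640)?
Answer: -1582509/1075 ≈ -1472.1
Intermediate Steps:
Y = 688966/1075 (Y = 966*(1/1075) + 640 = 966/1075 + 640 = 688966/1075 ≈ 640.90)
U = -2113 (U = -2408 + 295 = -2113)
U + Y = -2113 + 688966/1075 = -1582509/1075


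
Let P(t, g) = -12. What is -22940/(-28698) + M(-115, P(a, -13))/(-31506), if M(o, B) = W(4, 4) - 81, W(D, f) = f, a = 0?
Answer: 120826231/150693198 ≈ 0.80180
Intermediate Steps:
M(o, B) = -77 (M(o, B) = 4 - 81 = -77)
-22940/(-28698) + M(-115, P(a, -13))/(-31506) = -22940/(-28698) - 77/(-31506) = -22940*(-1/28698) - 77*(-1/31506) = 11470/14349 + 77/31506 = 120826231/150693198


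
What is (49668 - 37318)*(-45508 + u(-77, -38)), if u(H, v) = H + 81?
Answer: -561974400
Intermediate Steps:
u(H, v) = 81 + H
(49668 - 37318)*(-45508 + u(-77, -38)) = (49668 - 37318)*(-45508 + (81 - 77)) = 12350*(-45508 + 4) = 12350*(-45504) = -561974400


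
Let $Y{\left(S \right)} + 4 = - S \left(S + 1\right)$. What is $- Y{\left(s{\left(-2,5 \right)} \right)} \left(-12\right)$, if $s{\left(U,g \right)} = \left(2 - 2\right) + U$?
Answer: $-72$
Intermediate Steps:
$s{\left(U,g \right)} = U$ ($s{\left(U,g \right)} = 0 + U = U$)
$Y{\left(S \right)} = -4 - S \left(1 + S\right)$ ($Y{\left(S \right)} = -4 - S \left(S + 1\right) = -4 - S \left(1 + S\right)$)
$- Y{\left(s{\left(-2,5 \right)} \right)} \left(-12\right) = - (-4 - -2 - \left(-2\right)^{2}) \left(-12\right) = - (-4 + 2 - 4) \left(-12\right) = \left(-1\right) \left(-6\right) \left(-12\right) = 6 \left(-12\right) = -72$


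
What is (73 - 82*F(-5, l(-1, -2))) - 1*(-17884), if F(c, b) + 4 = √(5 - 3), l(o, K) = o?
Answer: 18285 - 82*√2 ≈ 18169.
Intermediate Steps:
F(c, b) = -4 + √2 (F(c, b) = -4 + √(5 - 3) = -4 + √2)
(73 - 82*F(-5, l(-1, -2))) - 1*(-17884) = (73 - 82*(-4 + √2)) - 1*(-17884) = (73 + (328 - 82*√2)) + 17884 = (401 - 82*√2) + 17884 = 18285 - 82*√2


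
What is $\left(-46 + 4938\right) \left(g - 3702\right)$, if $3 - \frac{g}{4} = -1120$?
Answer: $3864680$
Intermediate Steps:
$g = 4492$ ($g = 12 - -4480 = 12 + 4480 = 4492$)
$\left(-46 + 4938\right) \left(g - 3702\right) = \left(-46 + 4938\right) \left(4492 - 3702\right) = 4892 \cdot 790 = 3864680$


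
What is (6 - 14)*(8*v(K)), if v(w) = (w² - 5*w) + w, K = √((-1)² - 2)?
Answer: 64 + 256*I ≈ 64.0 + 256.0*I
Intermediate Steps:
K = I (K = √(1 - 2) = √(-1) = I ≈ 1.0*I)
v(w) = w² - 4*w
(6 - 14)*(8*v(K)) = (6 - 14)*(8*(I*(-4 + I))) = -64*I*(-4 + I)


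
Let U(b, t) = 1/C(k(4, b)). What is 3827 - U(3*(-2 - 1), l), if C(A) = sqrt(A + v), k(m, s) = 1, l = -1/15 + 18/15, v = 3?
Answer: 7653/2 ≈ 3826.5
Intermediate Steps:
l = 17/15 (l = -1*1/15 + 18*(1/15) = -1/15 + 6/5 = 17/15 ≈ 1.1333)
C(A) = sqrt(3 + A) (C(A) = sqrt(A + 3) = sqrt(3 + A))
U(b, t) = 1/2 (U(b, t) = 1/(sqrt(3 + 1)) = 1/(sqrt(4)) = 1/2)
3827 - U(3*(-2 - 1), l) = 3827 - 1*1/2 = 3827 - 1/2 = 7653/2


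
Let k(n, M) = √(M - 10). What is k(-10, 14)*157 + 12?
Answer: 326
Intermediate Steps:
k(n, M) = √(-10 + M)
k(-10, 14)*157 + 12 = √(-10 + 14)*157 + 12 = √4*157 + 12 = 2*157 + 12 = 314 + 12 = 326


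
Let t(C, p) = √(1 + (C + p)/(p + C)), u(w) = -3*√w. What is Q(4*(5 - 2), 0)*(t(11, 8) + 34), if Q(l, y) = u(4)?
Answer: -204 - 6*√2 ≈ -212.49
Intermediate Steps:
t(C, p) = √2 (t(C, p) = √(1 + (C + p)/(C + p)) = √(1 + 1) = √2)
Q(l, y) = -6 (Q(l, y) = -3*√4 = -3*2 = -6)
Q(4*(5 - 2), 0)*(t(11, 8) + 34) = -6*(√2 + 34) = -6*(34 + √2) = -204 - 6*√2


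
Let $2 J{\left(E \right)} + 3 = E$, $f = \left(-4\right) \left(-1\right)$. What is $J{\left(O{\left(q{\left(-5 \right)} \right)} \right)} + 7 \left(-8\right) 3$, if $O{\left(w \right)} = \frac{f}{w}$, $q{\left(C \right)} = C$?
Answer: $- \frac{1699}{10} \approx -169.9$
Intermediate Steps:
$f = 4$
$O{\left(w \right)} = \frac{4}{w}$
$J{\left(E \right)} = - \frac{3}{2} + \frac{E}{2}$
$J{\left(O{\left(q{\left(-5 \right)} \right)} \right)} + 7 \left(-8\right) 3 = \left(- \frac{3}{2} + \frac{4 \frac{1}{-5}}{2}\right) + 7 \left(-8\right) 3 = \left(- \frac{3}{2} + \frac{4 \left(- \frac{1}{5}\right)}{2}\right) - 168 = \left(- \frac{3}{2} + \frac{1}{2} \left(- \frac{4}{5}\right)\right) - 168 = \left(- \frac{3}{2} - \frac{2}{5}\right) - 168 = - \frac{19}{10} - 168 = - \frac{1699}{10}$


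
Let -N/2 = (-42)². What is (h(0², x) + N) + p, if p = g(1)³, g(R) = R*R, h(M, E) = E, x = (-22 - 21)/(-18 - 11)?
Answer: -102240/29 ≈ -3525.5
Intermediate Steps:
x = 43/29 (x = -43/(-29) = -43*(-1/29) = 43/29 ≈ 1.4828)
N = -3528 (N = -2*(-42)² = -2*1764 = -3528)
g(R) = R²
p = 1 (p = (1²)³ = 1³ = 1)
(h(0², x) + N) + p = (43/29 - 3528) + 1 = -102269/29 + 1 = -102240/29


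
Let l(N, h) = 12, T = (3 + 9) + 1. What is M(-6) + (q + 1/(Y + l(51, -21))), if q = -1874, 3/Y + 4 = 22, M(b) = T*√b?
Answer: -136796/73 + 13*I*√6 ≈ -1873.9 + 31.843*I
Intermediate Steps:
T = 13 (T = 12 + 1 = 13)
M(b) = 13*√b
Y = ⅙ (Y = 3/(-4 + 22) = 3/18 = 3*(1/18) = ⅙ ≈ 0.16667)
M(-6) + (q + 1/(Y + l(51, -21))) = 13*√(-6) + (-1874 + 1/(⅙ + 12)) = 13*(I*√6) + (-1874 + 1/(73/6)) = 13*I*√6 + (-1874 + 6/73) = 13*I*√6 - 136796/73 = -136796/73 + 13*I*√6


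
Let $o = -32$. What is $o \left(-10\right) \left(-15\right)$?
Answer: $-4800$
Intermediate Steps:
$o \left(-10\right) \left(-15\right) = \left(-32\right) \left(-10\right) \left(-15\right) = 320 \left(-15\right) = -4800$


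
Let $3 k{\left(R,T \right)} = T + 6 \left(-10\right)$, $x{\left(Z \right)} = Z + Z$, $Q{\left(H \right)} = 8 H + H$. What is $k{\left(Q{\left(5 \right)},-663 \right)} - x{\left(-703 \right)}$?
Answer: $1165$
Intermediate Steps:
$Q{\left(H \right)} = 9 H$
$x{\left(Z \right)} = 2 Z$
$k{\left(R,T \right)} = -20 + \frac{T}{3}$ ($k{\left(R,T \right)} = \frac{T + 6 \left(-10\right)}{3} = \frac{T - 60}{3} = \frac{-60 + T}{3} = -20 + \frac{T}{3}$)
$k{\left(Q{\left(5 \right)},-663 \right)} - x{\left(-703 \right)} = \left(-20 + \frac{1}{3} \left(-663\right)\right) - 2 \left(-703\right) = \left(-20 - 221\right) - -1406 = -241 + 1406 = 1165$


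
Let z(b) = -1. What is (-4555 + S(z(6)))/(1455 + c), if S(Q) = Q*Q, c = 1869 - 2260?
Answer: -2277/532 ≈ -4.2801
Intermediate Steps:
c = -391
S(Q) = Q²
(-4555 + S(z(6)))/(1455 + c) = (-4555 + (-1)²)/(1455 - 391) = (-4555 + 1)/1064 = -4554*1/1064 = -2277/532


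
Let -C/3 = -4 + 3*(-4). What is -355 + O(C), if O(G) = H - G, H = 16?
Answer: -387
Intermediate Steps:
C = 48 (C = -3*(-4 + 3*(-4)) = -3*(-4 - 12) = -3*(-16) = 48)
O(G) = 16 - G
-355 + O(C) = -355 + (16 - 1*48) = -355 + (16 - 48) = -355 - 32 = -387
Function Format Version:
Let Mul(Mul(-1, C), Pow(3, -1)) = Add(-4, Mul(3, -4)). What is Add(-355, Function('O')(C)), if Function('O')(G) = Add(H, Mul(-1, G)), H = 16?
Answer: -387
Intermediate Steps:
C = 48 (C = Mul(-3, Add(-4, Mul(3, -4))) = Mul(-3, Add(-4, -12)) = Mul(-3, -16) = 48)
Function('O')(G) = Add(16, Mul(-1, G))
Add(-355, Function('O')(C)) = Add(-355, Add(16, Mul(-1, 48))) = Add(-355, Add(16, -48)) = Add(-355, -32) = -387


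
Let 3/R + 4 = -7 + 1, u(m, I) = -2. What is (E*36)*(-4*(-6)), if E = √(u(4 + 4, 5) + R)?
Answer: 432*I*√230/5 ≈ 1310.3*I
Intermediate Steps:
R = -3/10 (R = 3/(-4 + (-7 + 1)) = 3/(-4 - 6) = 3/(-10) = 3*(-⅒) = -3/10 ≈ -0.30000)
E = I*√230/10 (E = √(-2 - 3/10) = √(-23/10) = I*√230/10 ≈ 1.5166*I)
(E*36)*(-4*(-6)) = ((I*√230/10)*36)*(-4*(-6)) = (18*I*√230/5)*24 = 432*I*√230/5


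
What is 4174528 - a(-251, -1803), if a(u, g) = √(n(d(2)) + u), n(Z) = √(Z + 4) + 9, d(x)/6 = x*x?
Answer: 4174528 - √(-242 + 2*√7) ≈ 4.1745e+6 - 15.385*I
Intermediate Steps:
d(x) = 6*x² (d(x) = 6*(x*x) = 6*x²)
n(Z) = 9 + √(4 + Z) (n(Z) = √(4 + Z) + 9 = 9 + √(4 + Z))
a(u, g) = √(9 + u + 2*√7) (a(u, g) = √((9 + √(4 + 6*2²)) + u) = √((9 + √(4 + 6*4)) + u) = √((9 + √(4 + 24)) + u) = √((9 + √28) + u) = √((9 + 2*√7) + u) = √(9 + u + 2*√7))
4174528 - a(-251, -1803) = 4174528 - √(9 - 251 + 2*√7) = 4174528 - √(-242 + 2*√7)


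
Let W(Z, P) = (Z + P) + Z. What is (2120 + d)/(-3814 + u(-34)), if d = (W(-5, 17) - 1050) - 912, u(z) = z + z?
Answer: -55/1294 ≈ -0.042504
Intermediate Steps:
W(Z, P) = P + 2*Z (W(Z, P) = (P + Z) + Z = P + 2*Z)
u(z) = 2*z
d = -1955 (d = ((17 + 2*(-5)) - 1050) - 912 = ((17 - 10) - 1050) - 912 = (7 - 1050) - 912 = -1043 - 912 = -1955)
(2120 + d)/(-3814 + u(-34)) = (2120 - 1955)/(-3814 + 2*(-34)) = 165/(-3814 - 68) = 165/(-3882) = 165*(-1/3882) = -55/1294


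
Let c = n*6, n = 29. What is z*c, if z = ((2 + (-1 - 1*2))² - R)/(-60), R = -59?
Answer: -174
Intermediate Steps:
z = -1 (z = ((2 + (-1 - 1*2))² - 1*(-59))/(-60) = ((2 + (-1 - 2))² + 59)*(-1/60) = ((2 - 3)² + 59)*(-1/60) = ((-1)² + 59)*(-1/60) = (1 + 59)*(-1/60) = 60*(-1/60) = -1)
c = 174 (c = 29*6 = 174)
z*c = -1*174 = -174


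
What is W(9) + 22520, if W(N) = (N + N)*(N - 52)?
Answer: 21746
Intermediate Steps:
W(N) = 2*N*(-52 + N) (W(N) = (2*N)*(-52 + N) = 2*N*(-52 + N))
W(9) + 22520 = 2*9*(-52 + 9) + 22520 = 2*9*(-43) + 22520 = -774 + 22520 = 21746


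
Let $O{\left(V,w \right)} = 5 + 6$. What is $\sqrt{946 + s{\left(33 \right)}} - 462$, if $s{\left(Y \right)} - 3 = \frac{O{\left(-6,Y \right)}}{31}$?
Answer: $-462 + \frac{3 \sqrt{101370}}{31} \approx -431.19$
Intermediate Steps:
$O{\left(V,w \right)} = 11$
$s{\left(Y \right)} = \frac{104}{31}$ ($s{\left(Y \right)} = 3 + \frac{11}{31} = \frac{104}{31}$)
$\sqrt{946 + s{\left(33 \right)}} - 462 = \sqrt{946 + \frac{104}{31}} - 462 = \sqrt{\frac{29430}{31}} - 462 = \frac{3 \sqrt{101370}}{31} - 462 = -462 + \frac{3 \sqrt{101370}}{31}$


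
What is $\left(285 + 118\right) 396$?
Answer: $159588$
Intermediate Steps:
$\left(285 + 118\right) 396 = 403 \cdot 396 = 159588$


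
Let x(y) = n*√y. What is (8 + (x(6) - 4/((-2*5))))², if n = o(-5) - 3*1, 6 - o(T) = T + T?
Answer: 27114/25 + 1092*√6/5 ≈ 1619.5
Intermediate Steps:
o(T) = 6 - 2*T (o(T) = 6 - (T + T) = 6 - 2*T)
n = 13 (n = (6 - 2*(-5)) - 3*1 = (6 + 10) - 3 = 16 - 3 = 13)
x(y) = 13*√y
(8 + (x(6) - 4/((-2*5))))² = (8 + (13*√6 - 4/((-2*5))))² = (8 + (13*√6 - 4/(-10)))² = (8 + (13*√6 - 4*(-⅒)))² = (8 + (13*√6 + ⅖))² = (8 + (⅖ + 13*√6))² = (42/5 + 13*√6)²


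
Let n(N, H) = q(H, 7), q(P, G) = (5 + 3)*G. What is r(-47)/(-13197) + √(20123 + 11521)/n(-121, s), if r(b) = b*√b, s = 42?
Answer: 3*√879/28 + 47*I*√47/13197 ≈ 3.1766 + 0.024416*I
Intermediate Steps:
r(b) = b^(3/2)
q(P, G) = 8*G
n(N, H) = 56 (n(N, H) = 8*7 = 56)
r(-47)/(-13197) + √(20123 + 11521)/n(-121, s) = (-47)^(3/2)/(-13197) + √(20123 + 11521)/56 = -47*I*√47*(-1/13197) + √31644*(1/56) = 47*I*√47/13197 + (6*√879)*(1/56) = 47*I*√47/13197 + 3*√879/28 = 3*√879/28 + 47*I*√47/13197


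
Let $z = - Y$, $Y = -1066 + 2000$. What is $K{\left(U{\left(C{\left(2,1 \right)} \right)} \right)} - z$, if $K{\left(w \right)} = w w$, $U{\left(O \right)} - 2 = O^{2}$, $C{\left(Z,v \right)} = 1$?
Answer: $943$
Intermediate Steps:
$U{\left(O \right)} = 2 + O^{2}$
$Y = 934$
$K{\left(w \right)} = w^{2}$
$z = -934$ ($z = \left(-1\right) 934 = -934$)
$K{\left(U{\left(C{\left(2,1 \right)} \right)} \right)} - z = \left(2 + 1^{2}\right)^{2} - -934 = \left(2 + 1\right)^{2} + 934 = 3^{2} + 934 = 9 + 934 = 943$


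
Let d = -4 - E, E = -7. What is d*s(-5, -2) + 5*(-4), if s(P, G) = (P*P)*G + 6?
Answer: -152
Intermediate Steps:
s(P, G) = 6 + G*P² (s(P, G) = P²*G + 6 = G*P² + 6 = 6 + G*P²)
d = 3 (d = -4 - 1*(-7) = -4 + 7 = 3)
d*s(-5, -2) + 5*(-4) = 3*(6 - 2*(-5)²) + 5*(-4) = 3*(6 - 2*25) - 20 = 3*(6 - 50) - 20 = 3*(-44) - 20 = -132 - 20 = -152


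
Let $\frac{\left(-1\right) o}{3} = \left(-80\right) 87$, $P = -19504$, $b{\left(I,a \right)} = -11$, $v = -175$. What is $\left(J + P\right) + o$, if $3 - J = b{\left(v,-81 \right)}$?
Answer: $1390$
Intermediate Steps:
$J = 14$ ($J = 3 - -11 = 3 + 11 = 14$)
$o = 20880$ ($o = - 3 \left(\left(-80\right) 87\right) = \left(-3\right) \left(-6960\right) = 20880$)
$\left(J + P\right) + o = \left(14 - 19504\right) + 20880 = -19490 + 20880 = 1390$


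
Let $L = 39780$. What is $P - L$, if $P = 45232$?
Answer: $5452$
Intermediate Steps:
$P - L = 45232 - 39780 = 5452$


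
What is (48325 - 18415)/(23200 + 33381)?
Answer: 29910/56581 ≈ 0.52862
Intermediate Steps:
(48325 - 18415)/(23200 + 33381) = 29910/56581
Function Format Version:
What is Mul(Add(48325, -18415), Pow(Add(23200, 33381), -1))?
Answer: Rational(29910, 56581) ≈ 0.52862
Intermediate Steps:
Mul(Add(48325, -18415), Pow(Add(23200, 33381), -1)) = Mul(29910, Pow(56581, -1)) = Mul(29910, Rational(1, 56581)) = Rational(29910, 56581)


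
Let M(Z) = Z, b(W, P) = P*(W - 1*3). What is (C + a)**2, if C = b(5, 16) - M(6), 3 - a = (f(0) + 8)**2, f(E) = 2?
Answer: 5041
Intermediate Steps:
b(W, P) = P*(-3 + W) (b(W, P) = P*(W - 3) = P*(-3 + W))
a = -97 (a = 3 - (2 + 8)**2 = 3 - 1*10**2 = 3 - 1*100 = 3 - 100 = -97)
C = 26 (C = 16*(-3 + 5) - 1*6 = 16*2 - 6 = 32 - 6 = 26)
(C + a)**2 = (26 - 97)**2 = (-71)**2 = 5041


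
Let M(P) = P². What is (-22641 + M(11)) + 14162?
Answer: -8358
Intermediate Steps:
(-22641 + M(11)) + 14162 = (-22641 + 11²) + 14162 = (-22641 + 121) + 14162 = -22520 + 14162 = -8358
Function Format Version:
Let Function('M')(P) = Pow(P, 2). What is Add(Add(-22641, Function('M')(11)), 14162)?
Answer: -8358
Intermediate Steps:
Add(Add(-22641, Function('M')(11)), 14162) = Add(Add(-22641, Pow(11, 2)), 14162) = Add(Add(-22641, 121), 14162) = Add(-22520, 14162) = -8358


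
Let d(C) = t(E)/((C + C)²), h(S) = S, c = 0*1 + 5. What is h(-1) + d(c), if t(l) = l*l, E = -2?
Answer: -24/25 ≈ -0.96000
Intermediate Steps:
t(l) = l²
c = 5 (c = 0 + 5 = 5)
d(C) = C⁻² (d(C) = (-2)²/((C + C)²) = 4/((2*C)²) = 4/((4*C²)) = 4*(1/(4*C²)) = C⁻²)
h(-1) + d(c) = -1 + 5⁻² = -1 + 1/25 = -24/25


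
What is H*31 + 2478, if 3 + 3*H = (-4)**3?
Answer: 5357/3 ≈ 1785.7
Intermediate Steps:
H = -67/3 (H = -1 + (1/3)*(-4)**3 = -1 + (1/3)*(-64) = -1 - 64/3 = -67/3 ≈ -22.333)
H*31 + 2478 = -67/3*31 + 2478 = -2077/3 + 2478 = 5357/3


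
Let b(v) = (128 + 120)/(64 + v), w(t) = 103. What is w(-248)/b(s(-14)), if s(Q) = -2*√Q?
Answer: 824/31 - 103*I*√14/124 ≈ 26.581 - 3.108*I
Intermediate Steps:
b(v) = 248/(64 + v)
w(-248)/b(s(-14)) = 103/((248/(64 - 2*I*√14))) = 103*(8/31 - I*√14/124) = 824/31 - 103*I*√14/124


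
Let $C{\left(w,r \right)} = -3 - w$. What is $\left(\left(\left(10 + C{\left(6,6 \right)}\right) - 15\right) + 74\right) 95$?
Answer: $5700$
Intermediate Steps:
$\left(\left(\left(10 + C{\left(6,6 \right)}\right) - 15\right) + 74\right) 95 = \left(\left(\left(10 - 9\right) - 15\right) + 74\right) 95 = \left(\left(1 - 15\right) + 74\right) 95 = \left(-14 + 74\right) 95 = 60 \cdot 95 = 5700$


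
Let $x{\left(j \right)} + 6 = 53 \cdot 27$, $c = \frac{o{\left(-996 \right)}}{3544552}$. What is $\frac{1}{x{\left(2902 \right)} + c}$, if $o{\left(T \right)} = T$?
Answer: $\frac{886138}{1262746401} \approx 0.00070175$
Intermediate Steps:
$c = - \frac{249}{886138}$ ($c = - \frac{996}{3544552} = \left(-996\right) \frac{1}{3544552} = - \frac{249}{886138} \approx -0.00028099$)
$x{\left(j \right)} = 1425$ ($x{\left(j \right)} = -6 + 53 \cdot 27 = -6 + 1431 = 1425$)
$\frac{1}{x{\left(2902 \right)} + c} = \frac{1}{1425 - \frac{249}{886138}} = \frac{1}{\frac{1262746401}{886138}} = \frac{886138}{1262746401}$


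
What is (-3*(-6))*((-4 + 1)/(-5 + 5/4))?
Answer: 72/5 ≈ 14.400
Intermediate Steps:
(-3*(-6))*((-4 + 1)/(-5 + 5/4)) = 18*(-3/(-5 + 5*(1/4))) = 18*(-3/(-5 + 5/4)) = 18*(-3/(-15/4)) = 18*(-3*(-4/15)) = 18*(4/5) = 72/5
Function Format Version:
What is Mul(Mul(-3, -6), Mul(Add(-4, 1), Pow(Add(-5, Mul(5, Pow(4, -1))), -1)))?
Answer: Rational(72, 5) ≈ 14.400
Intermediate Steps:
Mul(Mul(-3, -6), Mul(Add(-4, 1), Pow(Add(-5, Mul(5, Pow(4, -1))), -1))) = Mul(18, Mul(-3, Pow(Add(-5, Mul(5, Rational(1, 4))), -1))) = Mul(18, Mul(-3, Pow(Add(-5, Rational(5, 4)), -1))) = Mul(18, Mul(-3, Pow(Rational(-15, 4), -1))) = Mul(18, Mul(-3, Rational(-4, 15))) = Mul(18, Rational(4, 5)) = Rational(72, 5)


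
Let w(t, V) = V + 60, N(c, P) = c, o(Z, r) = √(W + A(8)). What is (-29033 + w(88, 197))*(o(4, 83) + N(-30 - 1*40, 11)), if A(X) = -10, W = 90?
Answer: 2014320 - 115104*√5 ≈ 1.7569e+6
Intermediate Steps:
o(Z, r) = 4*√5 (o(Z, r) = √(90 - 10) = √80 = 4*√5)
w(t, V) = 60 + V
(-29033 + w(88, 197))*(o(4, 83) + N(-30 - 1*40, 11)) = (-29033 + (60 + 197))*(4*√5 + (-30 - 1*40)) = (-29033 + 257)*(4*√5 + (-30 - 40)) = -28776*(4*√5 - 70) = -28776*(-70 + 4*√5) = 2014320 - 115104*√5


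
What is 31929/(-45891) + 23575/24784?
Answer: 96850663/379120848 ≈ 0.25546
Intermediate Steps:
31929/(-45891) + 23575/24784 = 31929*(-1/45891) + 23575*(1/24784) = -10643/15297 + 23575/24784 = 96850663/379120848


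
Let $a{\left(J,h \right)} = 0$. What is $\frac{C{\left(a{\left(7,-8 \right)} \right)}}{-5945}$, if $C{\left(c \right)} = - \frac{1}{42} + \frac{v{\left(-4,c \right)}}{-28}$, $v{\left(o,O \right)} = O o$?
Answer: $\frac{1}{249690} \approx 4.005 \cdot 10^{-6}$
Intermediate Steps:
$C{\left(c \right)} = - \frac{1}{42} + \frac{c}{7}$ ($C{\left(c \right)} = - \frac{1}{42} + \frac{c \left(-4\right)}{-28} = \left(-1\right) \frac{1}{42} + - 4 c \left(- \frac{1}{28}\right) = - \frac{1}{42} + \frac{c}{7}$)
$\frac{C{\left(a{\left(7,-8 \right)} \right)}}{-5945} = \frac{- \frac{1}{42} + \frac{1}{7} \cdot 0}{-5945} = \left(- \frac{1}{42} + 0\right) \left(- \frac{1}{5945}\right) = \left(- \frac{1}{42}\right) \left(- \frac{1}{5945}\right) = \frac{1}{249690}$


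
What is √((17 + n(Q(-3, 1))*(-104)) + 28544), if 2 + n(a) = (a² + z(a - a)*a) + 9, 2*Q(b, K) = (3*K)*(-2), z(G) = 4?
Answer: √28145 ≈ 167.76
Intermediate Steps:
Q(b, K) = -3*K (Q(b, K) = ((3*K)*(-2))/2 = (-6*K)/2 = -3*K)
n(a) = 7 + a² + 4*a (n(a) = -2 + ((a² + 4*a) + 9) = -2 + (9 + a² + 4*a) = 7 + a² + 4*a)
√((17 + n(Q(-3, 1))*(-104)) + 28544) = √((17 + (7 + (-3*1)² + 4*(-3*1))*(-104)) + 28544) = √((17 + (7 + (-3)² + 4*(-3))*(-104)) + 28544) = √((17 + (7 + 9 - 12)*(-104)) + 28544) = √((17 + 4*(-104)) + 28544) = √((17 - 416) + 28544) = √(-399 + 28544) = √28145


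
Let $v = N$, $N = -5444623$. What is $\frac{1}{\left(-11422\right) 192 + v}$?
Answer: $- \frac{1}{7637647} \approx -1.3093 \cdot 10^{-7}$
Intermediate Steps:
$v = -5444623$
$\frac{1}{\left(-11422\right) 192 + v} = \frac{1}{\left(-11422\right) 192 - 5444623} = \frac{1}{-2193024 - 5444623} = \frac{1}{-7637647} = - \frac{1}{7637647}$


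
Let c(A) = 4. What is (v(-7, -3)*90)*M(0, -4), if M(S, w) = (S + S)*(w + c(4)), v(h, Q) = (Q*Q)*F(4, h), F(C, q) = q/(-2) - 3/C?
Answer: 0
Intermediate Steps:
F(C, q) = -3/C - q/2 (F(C, q) = q*(-½) - 3/C = -q/2 - 3/C = -3/C - q/2)
v(h, Q) = Q²*(-¾ - h/2) (v(h, Q) = (Q*Q)*(-3/4 - h/2) = Q²*(-3*¼ - h/2) = Q²*(-¾ - h/2))
M(S, w) = 2*S*(4 + w) (M(S, w) = (S + S)*(w + 4) = (2*S)*(4 + w) = 2*S*(4 + w))
(v(-7, -3)*90)*M(0, -4) = (((¼)*(-3)²*(-3 - 2*(-7)))*90)*(2*0*(4 - 4)) = (((¼)*9*(-3 + 14))*90)*(2*0*0) = (((¼)*9*11)*90)*0 = ((99/4)*90)*0 = (4455/2)*0 = 0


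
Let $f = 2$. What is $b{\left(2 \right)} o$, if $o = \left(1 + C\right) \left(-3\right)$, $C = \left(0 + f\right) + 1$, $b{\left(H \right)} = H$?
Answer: $-24$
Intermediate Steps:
$C = 3$ ($C = \left(0 + 2\right) + 1 = 2 + 1 = 3$)
$o = -12$ ($o = \left(1 + 3\right) \left(-3\right) = 4 \left(-3\right) = -12$)
$b{\left(2 \right)} o = 2 \left(-12\right) = -24$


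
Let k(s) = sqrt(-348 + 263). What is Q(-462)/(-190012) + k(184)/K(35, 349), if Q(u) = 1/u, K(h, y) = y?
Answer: 1/87785544 + I*sqrt(85)/349 ≈ 1.1391e-8 + 0.026417*I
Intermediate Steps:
k(s) = I*sqrt(85) (k(s) = sqrt(-85) = I*sqrt(85))
Q(-462)/(-190012) + k(184)/K(35, 349) = 1/(-462*(-190012)) + (I*sqrt(85))/349 = -1/462*(-1/190012) + (I*sqrt(85))*(1/349) = 1/87785544 + I*sqrt(85)/349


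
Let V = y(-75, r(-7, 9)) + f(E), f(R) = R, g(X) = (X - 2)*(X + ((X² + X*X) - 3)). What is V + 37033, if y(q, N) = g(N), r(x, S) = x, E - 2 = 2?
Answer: 36245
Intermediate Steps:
E = 4 (E = 2 + 2 = 4)
g(X) = (-2 + X)*(-3 + X + 2*X²) (g(X) = (-2 + X)*(X + ((X² + X²) - 3)) = (-2 + X)*(X + (2*X² - 3)) = (-2 + X)*(X + (-3 + 2*X²)) = (-2 + X)*(-3 + X + 2*X²))
y(q, N) = 6 - 5*N - 3*N² + 2*N³
V = -788 (V = (6 - 5*(-7) - 3*(-7)² + 2*(-7)³) + 4 = (6 + 35 - 3*49 + 2*(-343)) + 4 = (6 + 35 - 147 - 686) + 4 = -792 + 4 = -788)
V + 37033 = -788 + 37033 = 36245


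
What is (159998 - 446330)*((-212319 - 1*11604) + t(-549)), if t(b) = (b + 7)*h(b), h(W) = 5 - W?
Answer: 150092657412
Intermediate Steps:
t(b) = (5 - b)*(7 + b) (t(b) = (b + 7)*(5 - b) = (7 + b)*(5 - b) = (5 - b)*(7 + b))
(159998 - 446330)*((-212319 - 1*11604) + t(-549)) = (159998 - 446330)*((-212319 - 1*11604) - (-5 - 549)*(7 - 549)) = -286332*((-212319 - 11604) - 1*(-554)*(-542)) = -286332*(-223923 - 300268) = -286332*(-524191) = 150092657412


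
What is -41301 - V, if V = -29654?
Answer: -11647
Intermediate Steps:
-41301 - V = -41301 - 1*(-29654) = -41301 + 29654 = -11647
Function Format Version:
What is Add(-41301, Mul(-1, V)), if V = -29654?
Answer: -11647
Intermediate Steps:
Add(-41301, Mul(-1, V)) = Add(-41301, Mul(-1, -29654)) = Add(-41301, 29654) = -11647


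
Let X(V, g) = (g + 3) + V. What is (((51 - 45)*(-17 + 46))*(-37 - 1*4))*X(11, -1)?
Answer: -92742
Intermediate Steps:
X(V, g) = 3 + V + g (X(V, g) = (3 + g) + V = 3 + V + g)
(((51 - 45)*(-17 + 46))*(-37 - 1*4))*X(11, -1) = (((51 - 45)*(-17 + 46))*(-37 - 1*4))*(3 + 11 - 1) = ((6*29)*(-37 - 4))*13 = (174*(-41))*13 = -7134*13 = -92742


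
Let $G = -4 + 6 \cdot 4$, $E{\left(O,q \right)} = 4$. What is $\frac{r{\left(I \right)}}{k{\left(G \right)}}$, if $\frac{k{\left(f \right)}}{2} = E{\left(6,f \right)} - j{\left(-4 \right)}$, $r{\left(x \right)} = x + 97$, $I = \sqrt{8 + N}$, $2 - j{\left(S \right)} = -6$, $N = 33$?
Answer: $- \frac{97}{8} - \frac{\sqrt{41}}{8} \approx -12.925$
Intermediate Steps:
$j{\left(S \right)} = 8$ ($j{\left(S \right)} = 2 - -6 = 2 + 6 = 8$)
$G = 20$ ($G = -4 + 24 = 20$)
$I = \sqrt{41}$ ($I = \sqrt{8 + 33} = \sqrt{41} \approx 6.4031$)
$r{\left(x \right)} = 97 + x$
$k{\left(f \right)} = -8$ ($k{\left(f \right)} = 2 \left(4 - 8\right) = 2 \left(-4\right) = -8$)
$\frac{r{\left(I \right)}}{k{\left(G \right)}} = \frac{97 + \sqrt{41}}{-8} = \left(97 + \sqrt{41}\right) \left(- \frac{1}{8}\right) = - \frac{97}{8} - \frac{\sqrt{41}}{8}$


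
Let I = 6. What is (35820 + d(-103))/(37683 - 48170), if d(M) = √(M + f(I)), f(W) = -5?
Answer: -35820/10487 - 6*I*√3/10487 ≈ -3.4157 - 0.00099097*I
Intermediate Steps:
d(M) = √(-5 + M) (d(M) = √(M - 5) = √(-5 + M))
(35820 + d(-103))/(37683 - 48170) = (35820 + √(-5 - 103))/(37683 - 48170) = (35820 + √(-108))/(-10487) = (35820 + 6*I*√3)*(-1/10487) = -35820/10487 - 6*I*√3/10487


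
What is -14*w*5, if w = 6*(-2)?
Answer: 840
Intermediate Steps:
w = -12
-14*w*5 = -14*(-12)*5 = 168*5 = 840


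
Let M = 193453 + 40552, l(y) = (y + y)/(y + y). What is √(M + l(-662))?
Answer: √234006 ≈ 483.74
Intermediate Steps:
l(y) = 1 (l(y) = (2*y)/((2*y)) = (2*y)*(1/(2*y)) = 1)
M = 234005
√(M + l(-662)) = √(234005 + 1) = √234006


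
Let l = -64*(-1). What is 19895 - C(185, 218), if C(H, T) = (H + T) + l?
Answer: 19428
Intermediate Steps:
l = 64
C(H, T) = 64 + H + T (C(H, T) = (H + T) + 64 = 64 + H + T)
19895 - C(185, 218) = 19895 - (64 + 185 + 218) = 19895 - 1*467 = 19895 - 467 = 19428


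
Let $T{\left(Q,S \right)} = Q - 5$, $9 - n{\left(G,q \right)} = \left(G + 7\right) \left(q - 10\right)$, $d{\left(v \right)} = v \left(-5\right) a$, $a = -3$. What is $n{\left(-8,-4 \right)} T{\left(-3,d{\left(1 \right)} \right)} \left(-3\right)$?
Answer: $-120$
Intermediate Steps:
$d{\left(v \right)} = 15 v$ ($d{\left(v \right)} = v \left(-5\right) \left(-3\right) = - 5 v \left(-3\right) = 15 v$)
$n{\left(G,q \right)} = 9 - \left(-10 + q\right) \left(7 + G\right)$ ($n{\left(G,q \right)} = 9 - \left(G + 7\right) \left(q - 10\right) = 9 - \left(7 + G\right) \left(-10 + q\right) = 9 - \left(-10 + q\right) \left(7 + G\right)$)
$T{\left(Q,S \right)} = -5 + Q$
$n{\left(-8,-4 \right)} T{\left(-3,d{\left(1 \right)} \right)} \left(-3\right) = \left(79 - -28 + 10 \left(-8\right) - \left(-8\right) \left(-4\right)\right) \left(-5 - 3\right) \left(-3\right) = \left(79 + 28 - 80 - 32\right) \left(\left(-8\right) \left(-3\right)\right) = \left(-5\right) 24 = -120$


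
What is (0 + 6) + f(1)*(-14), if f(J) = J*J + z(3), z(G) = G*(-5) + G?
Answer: 160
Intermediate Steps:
z(G) = -4*G (z(G) = -5*G + G = -4*G)
f(J) = -12 + J**2 (f(J) = J*J - 4*3 = J**2 - 12 = -12 + J**2)
(0 + 6) + f(1)*(-14) = (0 + 6) + (-12 + 1**2)*(-14) = 6 + (-12 + 1)*(-14) = 6 - 11*(-14) = 6 + 154 = 160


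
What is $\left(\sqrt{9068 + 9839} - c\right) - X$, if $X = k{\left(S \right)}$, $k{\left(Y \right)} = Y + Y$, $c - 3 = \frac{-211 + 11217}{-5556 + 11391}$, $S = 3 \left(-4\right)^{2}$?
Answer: $- \frac{588671}{5835} + \sqrt{18907} \approx 36.617$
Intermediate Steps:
$S = 48$ ($S = 3 \cdot 16 = 48$)
$c = \frac{28511}{5835}$ ($c = 3 + \frac{-211 + 11217}{-5556 + 11391} = 3 + \frac{11006}{5835} = \frac{28511}{5835} \approx 4.8862$)
$k{\left(Y \right)} = 2 Y$
$X = 96$ ($X = 2 \cdot 48 = 96$)
$\left(\sqrt{9068 + 9839} - c\right) - X = \left(\sqrt{9068 + 9839} - \frac{28511}{5835}\right) - 96 = \left(\sqrt{18907} - \frac{28511}{5835}\right) - 96 = \left(- \frac{28511}{5835} + \sqrt{18907}\right) - 96 = - \frac{588671}{5835} + \sqrt{18907}$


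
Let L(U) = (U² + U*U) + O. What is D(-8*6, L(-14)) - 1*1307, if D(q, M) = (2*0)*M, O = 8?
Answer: -1307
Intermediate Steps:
L(U) = 8 + 2*U² (L(U) = (U² + U*U) + 8 = (U² + U²) + 8 = 2*U² + 8 = 8 + 2*U²)
D(q, M) = 0 (D(q, M) = 0*M = 0)
D(-8*6, L(-14)) - 1*1307 = 0 - 1*1307 = 0 - 1307 = -1307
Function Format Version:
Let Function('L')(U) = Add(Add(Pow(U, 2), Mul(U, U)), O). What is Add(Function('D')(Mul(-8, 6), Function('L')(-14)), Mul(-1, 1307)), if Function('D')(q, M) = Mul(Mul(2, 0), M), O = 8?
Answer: -1307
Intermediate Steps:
Function('L')(U) = Add(8, Mul(2, Pow(U, 2))) (Function('L')(U) = Add(Add(Pow(U, 2), Mul(U, U)), 8) = Add(Add(Pow(U, 2), Pow(U, 2)), 8) = Add(Mul(2, Pow(U, 2)), 8) = Add(8, Mul(2, Pow(U, 2))))
Function('D')(q, M) = 0 (Function('D')(q, M) = Mul(0, M) = 0)
Add(Function('D')(Mul(-8, 6), Function('L')(-14)), Mul(-1, 1307)) = Add(0, Mul(-1, 1307)) = Add(0, -1307) = -1307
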